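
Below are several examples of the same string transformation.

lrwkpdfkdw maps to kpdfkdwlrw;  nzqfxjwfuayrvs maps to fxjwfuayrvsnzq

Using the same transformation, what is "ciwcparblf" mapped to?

Each output is the input with this applied: move the first 3 characters to the end (rotate left by 3).
"ciwcparblf" → "cparblfciw".

cparblfciw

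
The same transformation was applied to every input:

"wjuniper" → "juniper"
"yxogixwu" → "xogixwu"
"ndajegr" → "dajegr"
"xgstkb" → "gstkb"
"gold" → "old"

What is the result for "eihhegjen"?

ihhegjen

The transformation: delete the first character.
So "eihhegjen" becomes "ihhegjen".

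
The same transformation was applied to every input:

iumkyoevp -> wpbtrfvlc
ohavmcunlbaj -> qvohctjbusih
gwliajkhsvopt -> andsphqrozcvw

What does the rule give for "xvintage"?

The pattern: shift every letter 7 places forward in the alphabet (wrapping around), then move the last character to the front.
For "xvintage", step one produces "ecpuahnl"; step two turns that into "lecpuahn".

lecpuahn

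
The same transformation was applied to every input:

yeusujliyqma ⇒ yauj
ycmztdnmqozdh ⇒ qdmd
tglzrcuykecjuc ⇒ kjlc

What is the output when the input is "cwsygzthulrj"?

ujsz

The pattern: keep one character in every 3, starting at position 3 (positions 3rd, 6th, 9th, ...), then move the last 2 characters to the front (rotate right by 2).
"cwsygzthulrj" → "ujsz".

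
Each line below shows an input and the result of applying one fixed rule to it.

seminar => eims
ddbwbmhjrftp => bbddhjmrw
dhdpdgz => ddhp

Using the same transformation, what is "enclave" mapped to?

celn

In each case the input is transformed by: delete the last 3 characters, then sort the characters into alphabetical order.
On "enclave": the first step gives "encl", and the second then gives "celn".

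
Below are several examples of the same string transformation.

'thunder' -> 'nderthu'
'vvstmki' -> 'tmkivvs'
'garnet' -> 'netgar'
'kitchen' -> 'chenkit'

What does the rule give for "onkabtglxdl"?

What's happening: move the first 3 characters to the end (rotate left by 3).
On "onkabtglxdl" that produces "abtglxdlonk".

abtglxdlonk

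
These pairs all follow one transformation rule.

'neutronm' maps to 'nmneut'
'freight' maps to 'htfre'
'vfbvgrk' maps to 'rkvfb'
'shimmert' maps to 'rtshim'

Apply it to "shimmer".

ershi

In each case the input is transformed by: move the last 2 characters to the front (rotate right by 2), then delete the last 2 characters.
Applying both steps to "shimmer": "ershimm", then "ershi".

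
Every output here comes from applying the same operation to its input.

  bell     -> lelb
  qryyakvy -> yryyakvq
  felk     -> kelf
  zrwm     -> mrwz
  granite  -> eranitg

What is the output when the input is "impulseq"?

qmpulsei

The transformation: swap the first and last characters.
On "impulseq" that produces "qmpulsei".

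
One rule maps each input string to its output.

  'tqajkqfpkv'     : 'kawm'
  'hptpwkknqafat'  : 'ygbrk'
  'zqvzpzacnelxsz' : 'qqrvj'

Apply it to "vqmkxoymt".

mbp

Rule — keep one character in every 3, starting at position 1 (positions 1st, 4th, 7th, ...), then shift every letter 9 places backward in the alphabet (wrapping around).
On "vqmkxoymt": the first step gives "vky", and the second then gives "mbp".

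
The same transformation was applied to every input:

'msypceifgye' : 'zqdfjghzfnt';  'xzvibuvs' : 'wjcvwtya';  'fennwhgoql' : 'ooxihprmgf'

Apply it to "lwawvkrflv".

bxwlsgmwmx

The transformation: shift every letter 1 place forward in the alphabet (wrapping around), then move the first 2 characters to the end (rotate left by 2).
Working it through for "lwawvkrflv": intermediate "mxbxwlsgmw", final "bxwlsgmwmx".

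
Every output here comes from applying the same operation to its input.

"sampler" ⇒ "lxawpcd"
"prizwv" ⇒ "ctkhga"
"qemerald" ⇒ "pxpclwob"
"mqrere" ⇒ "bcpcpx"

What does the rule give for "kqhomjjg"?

bszxuurv

The rule is to move the first character to the end, then shift every letter 11 places forward in the alphabet (wrapping around).
"kqhomjjg" → "qhomjjgk" → "bszxuurv".
(Check on "mqrere": → "qrerem" → "bcpcpx" ✓)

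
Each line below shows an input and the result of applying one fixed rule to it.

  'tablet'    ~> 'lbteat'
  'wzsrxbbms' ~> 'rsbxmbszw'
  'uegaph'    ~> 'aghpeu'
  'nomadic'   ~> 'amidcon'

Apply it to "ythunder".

The transformation: swap each adjacent pair of characters (1↔2, 3↔4, ...), then move the first 2 characters to the end (rotate left by 2).
Applying both steps to "ythunder": "tyuhdnre", then "uhdnrety".

uhdnrety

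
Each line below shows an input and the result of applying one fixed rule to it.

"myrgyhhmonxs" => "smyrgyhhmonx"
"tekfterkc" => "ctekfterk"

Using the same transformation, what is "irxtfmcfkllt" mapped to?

What's happening: move the last character to the front.
On "irxtfmcfkllt" that produces "tirxtfmcfkll".

tirxtfmcfkll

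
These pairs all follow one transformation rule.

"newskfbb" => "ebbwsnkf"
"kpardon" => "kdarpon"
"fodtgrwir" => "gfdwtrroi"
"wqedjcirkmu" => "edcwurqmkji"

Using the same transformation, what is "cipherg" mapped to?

The rule is to sort the characters into reverse alphabetical order, then move the last 3 characters to the front (rotate right by 3).
Applying both steps to "cipherg": "rpihgec", then "gecrpih".

gecrpih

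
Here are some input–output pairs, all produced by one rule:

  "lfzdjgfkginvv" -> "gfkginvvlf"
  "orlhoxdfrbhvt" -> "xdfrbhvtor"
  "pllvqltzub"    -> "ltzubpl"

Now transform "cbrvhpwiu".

What's happening: move the first 2 characters to the end (rotate left by 2), then delete the first 3 characters.
Starting from "cbrvhpwiu": after the first operation, "rvhpwiucb"; after the second, "pwiucb".
(Check on "orlhoxdfrbhvt": → "lhoxdfrbhvtor" → "xdfrbhvtor" ✓)

pwiucb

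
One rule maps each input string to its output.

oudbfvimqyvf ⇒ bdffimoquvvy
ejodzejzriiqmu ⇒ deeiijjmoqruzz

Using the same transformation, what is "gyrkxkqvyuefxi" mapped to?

efgikkqruvxxyy

The pattern: sort the characters into alphabetical order.
So "gyrkxkqvyuefxi" becomes "efgikkqruvxxyy".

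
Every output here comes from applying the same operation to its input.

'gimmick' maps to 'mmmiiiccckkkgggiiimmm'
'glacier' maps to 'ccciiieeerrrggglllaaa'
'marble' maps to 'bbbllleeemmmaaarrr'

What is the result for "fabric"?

rrriiicccfffaaabbb

Each output is the input with this applied: move the first 3 characters to the end (rotate left by 3), then repeat every character 3 times.
"fabric" → "rrriiicccfffaaabbb".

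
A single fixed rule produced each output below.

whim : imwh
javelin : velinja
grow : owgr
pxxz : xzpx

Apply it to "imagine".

The rule is to move the first 2 characters to the end (rotate left by 2).
So "imagine" becomes "agineim".

agineim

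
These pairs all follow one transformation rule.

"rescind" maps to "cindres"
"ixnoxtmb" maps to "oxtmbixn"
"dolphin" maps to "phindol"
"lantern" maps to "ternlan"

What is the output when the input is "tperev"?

Each output is the input with this applied: move the first 3 characters to the end (rotate left by 3).
On "tperev" that produces "revtpe".

revtpe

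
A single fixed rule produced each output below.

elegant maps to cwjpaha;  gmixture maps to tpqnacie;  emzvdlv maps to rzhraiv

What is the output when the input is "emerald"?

nwhzaia

What's happening: shift every letter 4 places backward in the alphabet (wrapping around), then move the first 3 characters to the end (rotate left by 3).
Starting from "emerald": after the first operation, "aianwhz"; after the second, "nwhzaia".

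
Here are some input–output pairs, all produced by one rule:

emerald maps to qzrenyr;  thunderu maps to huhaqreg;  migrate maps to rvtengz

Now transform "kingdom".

The pattern: shift every letter 13 places forward in the alphabet (wrapping around) — i.e. ROT13, then swap the first and last characters.
"kingdom" → "xvatqbz" → "zvatqbx".
(Check on "thunderu": → "guhaqreh" → "huhaqreg" ✓)

zvatqbx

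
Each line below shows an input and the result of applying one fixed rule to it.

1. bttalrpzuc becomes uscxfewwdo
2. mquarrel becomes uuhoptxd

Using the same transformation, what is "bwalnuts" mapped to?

What's happening: swap the front and back halves of the string, then shift every letter 3 places forward in the alphabet (wrapping around).
Doing the same to "bwalnuts": "qxwvezdo".

qxwvezdo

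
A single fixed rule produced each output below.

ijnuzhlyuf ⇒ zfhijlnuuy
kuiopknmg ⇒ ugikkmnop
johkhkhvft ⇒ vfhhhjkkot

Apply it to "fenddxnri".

The rule is to sort the characters into alphabetical order, then move the last character to the front.
For "fenddxnri", step one produces "ddefinnrx"; step two turns that into "xddefinnr".

xddefinnr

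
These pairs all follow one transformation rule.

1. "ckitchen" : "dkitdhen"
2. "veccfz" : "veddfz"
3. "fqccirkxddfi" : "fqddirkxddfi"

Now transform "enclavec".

endlaved

The pattern: replace every "c" with "d".
Applying that to "enclavec" gives "endlaved".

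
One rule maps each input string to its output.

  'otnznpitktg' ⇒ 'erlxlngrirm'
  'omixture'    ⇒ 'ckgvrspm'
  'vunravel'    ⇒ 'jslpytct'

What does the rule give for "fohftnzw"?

umfdrlxd

The transformation: shift every letter 2 places backward in the alphabet (wrapping around), then swap the first and last characters.
On "fohftnzw": the first step gives "dmfdrlxu", and the second then gives "umfdrlxd".
(Check on "otnznpitktg": → "mrlxlngrire" → "erlxlngrirm" ✓)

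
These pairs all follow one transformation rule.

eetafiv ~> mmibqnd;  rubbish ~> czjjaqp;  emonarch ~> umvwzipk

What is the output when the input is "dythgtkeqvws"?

In each case the input is transformed by: shift every letter 8 places forward in the alphabet (wrapping around), then swap each adjacent pair of characters (1↔2, 3↔4, ...).
"dythgtkeqvws" → "lgbpobsmydea" → "glpbbomsdyae".

glpbbomsdyae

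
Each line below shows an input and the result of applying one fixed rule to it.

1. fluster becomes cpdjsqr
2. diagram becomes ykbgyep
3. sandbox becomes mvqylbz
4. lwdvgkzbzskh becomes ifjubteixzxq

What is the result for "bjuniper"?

The pattern: move the last 2 characters to the front (rotate right by 2), then shift every letter 2 places backward in the alphabet (wrapping around).
On "bjuniper": the first step gives "erbjunip", and the second then gives "cpzhslgn".

cpzhslgn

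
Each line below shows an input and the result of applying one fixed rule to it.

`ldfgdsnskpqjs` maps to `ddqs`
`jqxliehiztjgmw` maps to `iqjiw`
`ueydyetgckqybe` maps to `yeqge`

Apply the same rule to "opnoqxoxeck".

In each case the input is transformed by: keep one character in every 3, starting at position 2 (positions 2nd, 5th, 8th, ...), then swap each adjacent pair of characters (1↔2, 3↔4, ...).
Applying both steps to "opnoqxoxeck": "pqxk", then "qpkx".

qpkx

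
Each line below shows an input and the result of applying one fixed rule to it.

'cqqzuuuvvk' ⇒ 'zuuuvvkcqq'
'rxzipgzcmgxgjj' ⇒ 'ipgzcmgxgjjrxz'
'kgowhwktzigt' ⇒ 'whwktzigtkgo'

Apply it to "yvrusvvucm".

usvvucmyvr

Each output is the input with this applied: move the first 3 characters to the end (rotate left by 3).
So "yvrusvvucm" becomes "usvvucmyvr".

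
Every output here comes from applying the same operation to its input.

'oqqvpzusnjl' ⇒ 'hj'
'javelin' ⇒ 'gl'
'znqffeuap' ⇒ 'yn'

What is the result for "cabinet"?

Rule — shift every letter 2 places backward in the alphabet (wrapping around), then keep only the last 2 characters.
Starting from "cabinet": after the first operation, "ayzglcr"; after the second, "cr".

cr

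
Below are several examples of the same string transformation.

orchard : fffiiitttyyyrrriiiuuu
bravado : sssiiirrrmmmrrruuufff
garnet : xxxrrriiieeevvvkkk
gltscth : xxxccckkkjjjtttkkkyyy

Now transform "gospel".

The pattern: repeat every character 3 times, then shift every letter 9 places backward in the alphabet (wrapping around).
Applying both steps to "gospel": "gggooossspppeeelll", then "xxxfffjjjgggvvvccc".

xxxfffjjjgggvvvccc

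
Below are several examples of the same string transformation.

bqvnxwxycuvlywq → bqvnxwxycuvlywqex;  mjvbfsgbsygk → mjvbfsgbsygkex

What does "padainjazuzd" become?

The pattern: append "ex".
"padainjazuzd" → "padainjazuzdex".

padainjazuzdex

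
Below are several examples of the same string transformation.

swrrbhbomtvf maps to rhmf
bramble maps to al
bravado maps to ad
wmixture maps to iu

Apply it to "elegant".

en

The pattern: keep one character in every 3, starting at position 3 (positions 3rd, 6th, 9th, ...).
For "elegant" the result is "en".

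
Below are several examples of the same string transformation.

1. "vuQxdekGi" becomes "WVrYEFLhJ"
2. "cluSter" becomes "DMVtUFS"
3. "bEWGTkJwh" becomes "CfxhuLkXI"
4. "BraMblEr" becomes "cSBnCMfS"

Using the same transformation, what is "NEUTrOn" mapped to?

In each case the input is transformed by: flip the case of every letter, then shift every letter 1 place forward in the alphabet (wrapping around).
On "NEUTrOn": the first step gives "neutRoN", and the second then gives "ofvuSpO".
(Check on "cluSter": → "CLUsTER" → "DMVtUFS" ✓)

ofvuSpO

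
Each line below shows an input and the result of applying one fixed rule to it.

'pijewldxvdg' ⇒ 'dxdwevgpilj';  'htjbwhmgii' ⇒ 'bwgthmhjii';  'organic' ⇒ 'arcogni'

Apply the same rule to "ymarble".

aybreml

What's happening: sort the characters into alphabetical order, then take characters alternately from the front and the back (1st, last, 2nd, 2nd-last, ...).
Starting from "ymarble": after the first operation, "abelmry"; after the second, "aybreml".
(Check on "htjbwhmgii": → "bghhiijmtw" → "bwgthmhjii" ✓)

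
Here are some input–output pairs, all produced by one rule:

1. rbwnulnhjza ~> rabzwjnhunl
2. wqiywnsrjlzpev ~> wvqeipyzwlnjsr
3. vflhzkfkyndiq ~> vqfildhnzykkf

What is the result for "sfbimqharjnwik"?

What's happening: take characters alternately from the front and the back (1st, last, 2nd, 2nd-last, ...).
So "sfbimqharjnwik" becomes "skfibwinmjqrha".

skfibwinmjqrha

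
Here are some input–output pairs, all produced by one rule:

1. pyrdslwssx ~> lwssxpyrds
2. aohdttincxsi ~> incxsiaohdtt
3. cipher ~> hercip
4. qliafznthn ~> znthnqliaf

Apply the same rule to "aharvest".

Each output is the input with this applied: swap the front and back halves of the string.
Applying that to "aharvest" gives "vestahar".

vestahar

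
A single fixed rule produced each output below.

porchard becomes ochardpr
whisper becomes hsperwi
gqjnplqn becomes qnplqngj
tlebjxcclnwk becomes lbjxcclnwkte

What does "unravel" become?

Rule — move the first 2 characters to the end (rotate left by 2), then swap the first and last characters.
Working it through for "unravel": intermediate "ravelun", final "navelur".
(Check on "porchard": → "rchardpo" → "ochardpr" ✓)

navelur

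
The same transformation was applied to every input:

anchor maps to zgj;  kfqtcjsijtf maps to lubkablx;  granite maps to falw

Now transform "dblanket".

sfcwl

Rule — delete the first 3 characters, then shift every letter 8 places backward in the alphabet (wrapping around).
So "dblanket" becomes "sfcwl".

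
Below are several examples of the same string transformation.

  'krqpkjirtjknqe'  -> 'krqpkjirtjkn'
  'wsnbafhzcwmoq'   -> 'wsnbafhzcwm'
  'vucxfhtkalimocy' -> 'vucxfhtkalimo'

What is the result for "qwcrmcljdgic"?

qwcrmcljdg

The transformation: delete the last 2 characters.
For "qwcrmcljdgic" the result is "qwcrmcljdg".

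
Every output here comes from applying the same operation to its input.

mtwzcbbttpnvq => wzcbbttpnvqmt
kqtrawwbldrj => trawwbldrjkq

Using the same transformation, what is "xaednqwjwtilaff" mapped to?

ednqwjwtilaffxa

Each output is the input with this applied: move the first 2 characters to the end (rotate left by 2).
"xaednqwjwtilaff" → "ednqwjwtilaffxa".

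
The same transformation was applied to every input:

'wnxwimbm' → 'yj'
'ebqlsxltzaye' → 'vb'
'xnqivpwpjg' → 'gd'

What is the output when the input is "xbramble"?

The rule is to shift every letter 3 places backward in the alphabet (wrapping around), then keep only the last 2 characters.
Working it through for "xbramble": intermediate "uyoxjyib", final "ib".

ib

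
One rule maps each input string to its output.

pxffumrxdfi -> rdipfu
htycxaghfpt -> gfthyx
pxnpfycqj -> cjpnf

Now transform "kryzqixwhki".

xhikyq

In each case the input is transformed by: keep every other character starting from the first (positions 1st, 3rd, 5th, ...), then move the first 3 characters to the end (rotate left by 3).
Applying both steps to "kryzqixwhki": "kyqxhi", then "xhikyq".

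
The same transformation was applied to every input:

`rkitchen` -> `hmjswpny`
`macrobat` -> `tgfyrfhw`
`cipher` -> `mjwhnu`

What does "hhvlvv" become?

What's happening: swap the front and back halves of the string, then shift every letter 5 places forward in the alphabet (wrapping around).
For "hhvlvv" the result is "qaamma".
(Check on "cipher": → "hercip" → "mjwhnu" ✓)

qaamma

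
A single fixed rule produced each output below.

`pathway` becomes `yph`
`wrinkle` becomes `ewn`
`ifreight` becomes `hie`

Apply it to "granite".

egn

Looking at the pairs, the operation is to keep one character in every 3, starting at position 1 (positions 1st, 4th, 7th, ...), then move the last character to the front.
Working it through for "granite": intermediate "gne", final "egn".
(Check on "wrinkle": → "wne" → "ewn" ✓)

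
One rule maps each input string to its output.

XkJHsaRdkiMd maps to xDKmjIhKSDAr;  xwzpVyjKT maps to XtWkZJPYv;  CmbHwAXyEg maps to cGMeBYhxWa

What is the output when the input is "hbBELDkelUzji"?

HIBJbZeulLdEK

What's happening: flip the case of every letter, then take characters alternately from the front and the back (1st, last, 2nd, 2nd-last, ...).
"hbBELDkelUzji" → "HIBJbZeulLdEK".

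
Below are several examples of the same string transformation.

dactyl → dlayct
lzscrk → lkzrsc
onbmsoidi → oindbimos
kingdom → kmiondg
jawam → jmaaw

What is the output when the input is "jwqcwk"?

jkwwqc

The rule is to take characters alternately from the front and the back (1st, last, 2nd, 2nd-last, ...).
Doing the same to "jwqcwk": "jkwwqc".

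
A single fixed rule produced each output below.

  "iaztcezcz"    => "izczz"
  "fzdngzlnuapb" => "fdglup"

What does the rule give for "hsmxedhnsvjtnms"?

Looking at the pairs, the operation is to keep every other character starting from the first (positions 1st, 3rd, 5th, ...).
Doing the same to "hsmxedhnsvjtnms": "hmehsjns".

hmehsjns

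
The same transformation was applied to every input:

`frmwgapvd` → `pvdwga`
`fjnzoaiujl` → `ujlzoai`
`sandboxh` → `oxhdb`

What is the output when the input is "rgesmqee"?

What's happening: delete the first 3 characters, then move the last 3 characters to the front (rotate right by 3).
"rgesmqee" → "smqee" → "qeesm".
(Check on "sandboxh": → "dboxh" → "oxhdb" ✓)

qeesm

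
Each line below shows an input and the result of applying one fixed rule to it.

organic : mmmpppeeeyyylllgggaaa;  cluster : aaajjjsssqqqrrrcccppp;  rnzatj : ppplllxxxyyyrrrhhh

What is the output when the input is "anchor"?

Rule — repeat every character 3 times, then shift every letter 2 places backward in the alphabet (wrapping around).
Starting from "anchor": after the first operation, "aaannnccchhhooorrr"; after the second, "yyylllaaafffmmmppp".

yyylllaaafffmmmppp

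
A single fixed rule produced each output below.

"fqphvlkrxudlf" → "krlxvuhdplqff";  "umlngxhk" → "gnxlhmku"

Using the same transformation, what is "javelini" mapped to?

leivnaij

The transformation: take characters alternately from the front and the back (1st, last, 2nd, 2nd-last, ...), then reverse the string.
Starting from "javelini": after the first operation, "jianviel"; after the second, "leivnaij".
(Check on "umlngxhk": → "ukmhlxng" → "gnxlhmku" ✓)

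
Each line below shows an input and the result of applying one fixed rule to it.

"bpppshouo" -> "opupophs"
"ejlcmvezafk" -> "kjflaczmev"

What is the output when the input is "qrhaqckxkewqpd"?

What's happening: take characters alternately from the front and the back (1st, last, 2nd, 2nd-last, ...), then delete the first character.
"qrhaqckxkewqpd" → "qdrphqawqeckkx" → "drphqawqeckkx".

drphqawqeckkx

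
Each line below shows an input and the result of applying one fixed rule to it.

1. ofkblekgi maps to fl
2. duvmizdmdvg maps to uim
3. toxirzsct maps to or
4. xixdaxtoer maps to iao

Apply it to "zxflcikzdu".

xcz

Looking at the pairs, the operation is to delete the last 2 characters, then keep one character in every 3, starting at position 2 (positions 2nd, 5th, 8th, ...).
Applying that to "zxflcikzdu" gives "xcz".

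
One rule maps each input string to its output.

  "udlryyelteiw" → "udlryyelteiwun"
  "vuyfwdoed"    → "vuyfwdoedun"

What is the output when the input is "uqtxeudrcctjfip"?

uqtxeudrcctjfipun

The transformation: append "un".
On "uqtxeudrcctjfip" that produces "uqtxeudrcctjfipun".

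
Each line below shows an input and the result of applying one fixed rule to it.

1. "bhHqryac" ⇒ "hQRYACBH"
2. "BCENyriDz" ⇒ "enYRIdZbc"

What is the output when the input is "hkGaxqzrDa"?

Looking at the pairs, the operation is to move the first 2 characters to the end (rotate left by 2), then flip the case of every letter.
On "hkGaxqzrDa": the first step gives "GaxqzrDahk", and the second then gives "gAXQZRdAHK".

gAXQZRdAHK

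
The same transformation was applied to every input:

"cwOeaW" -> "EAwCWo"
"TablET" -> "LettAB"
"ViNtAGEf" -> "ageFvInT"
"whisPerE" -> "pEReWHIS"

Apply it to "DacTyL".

tYldAC

Looking at the pairs, the operation is to swap the front and back halves of the string, then flip the case of every letter.
On "DacTyL" that produces "tYldAC".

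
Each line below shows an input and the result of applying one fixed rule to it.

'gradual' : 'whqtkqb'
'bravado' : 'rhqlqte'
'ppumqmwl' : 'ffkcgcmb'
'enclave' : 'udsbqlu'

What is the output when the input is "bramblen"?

rhqcrbud

Rule — shift every letter 10 places backward in the alphabet (wrapping around).
So "bramblen" becomes "rhqcrbud".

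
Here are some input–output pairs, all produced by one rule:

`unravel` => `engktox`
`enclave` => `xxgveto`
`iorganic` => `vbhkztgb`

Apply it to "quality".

rjntebm

The pattern: move the last character to the front, then shift every letter 7 places backward in the alphabet (wrapping around).
"quality" → "yqualit" → "rjntebm".
(Check on "iorganic": → "ciorgani" → "vbhkztgb" ✓)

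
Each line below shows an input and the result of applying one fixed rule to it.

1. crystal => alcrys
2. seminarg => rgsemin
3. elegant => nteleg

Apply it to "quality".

tyqual

The rule is to move the last 3 characters to the front (rotate right by 3), then delete the first character.
Working it through for "quality": intermediate "ityqual", final "tyqual".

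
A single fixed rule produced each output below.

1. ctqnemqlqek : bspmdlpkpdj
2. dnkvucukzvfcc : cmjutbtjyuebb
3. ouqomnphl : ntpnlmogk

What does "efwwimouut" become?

The pattern: shift every letter 1 place backward in the alphabet (wrapping around).
Applying that to "efwwimouut" gives "devvhlntts".

devvhlntts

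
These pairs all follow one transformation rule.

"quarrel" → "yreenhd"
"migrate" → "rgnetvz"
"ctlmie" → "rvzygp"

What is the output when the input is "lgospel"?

In each case the input is transformed by: shift every letter 13 places forward in the alphabet (wrapping around) — i.e. ROT13, then reverse the string.
For "lgospel", step one produces "ytbfcry"; step two turns that into "yrcfbty".

yrcfbty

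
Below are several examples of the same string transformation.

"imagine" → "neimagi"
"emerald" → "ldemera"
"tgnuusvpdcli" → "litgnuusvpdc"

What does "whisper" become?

What's happening: move the last 2 characters to the front (rotate right by 2).
Doing the same to "whisper": "erwhisp".

erwhisp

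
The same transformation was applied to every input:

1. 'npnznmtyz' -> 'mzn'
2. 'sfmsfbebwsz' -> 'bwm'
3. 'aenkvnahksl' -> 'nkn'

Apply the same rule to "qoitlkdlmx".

Rule — keep one character in every 3, starting at position 3 (positions 3rd, 6th, 9th, ...), then move the first character to the end.
On "qoitlkdlmx": the first step gives "ikm", and the second then gives "kmi".
(Check on "npnznmtyz": → "nmz" → "mzn" ✓)

kmi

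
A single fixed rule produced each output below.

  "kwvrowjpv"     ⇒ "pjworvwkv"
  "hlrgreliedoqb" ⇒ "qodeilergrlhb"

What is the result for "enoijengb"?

gnejioneb

Each output is the input with this applied: reverse the string, then move the first character to the end.
Applying both steps to "enoijengb": "bgnejione", then "gnejioneb".
(Check on "kwvrowjpv": → "vpjworvwk" → "pjworvwkv" ✓)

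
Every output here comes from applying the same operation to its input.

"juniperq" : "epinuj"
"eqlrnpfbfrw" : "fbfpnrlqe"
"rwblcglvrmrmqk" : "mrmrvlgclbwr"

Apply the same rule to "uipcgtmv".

tgcpiu

Each output is the input with this applied: reverse the string, then delete the first 2 characters.
Applying that to "uipcgtmv" gives "tgcpiu".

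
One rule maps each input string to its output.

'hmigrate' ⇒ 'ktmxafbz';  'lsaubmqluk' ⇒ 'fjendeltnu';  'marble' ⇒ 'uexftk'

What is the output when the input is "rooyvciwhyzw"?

bparspkhhrov

The rule is to swap the front and back halves of the string, then shift every letter 7 places backward in the alphabet (wrapping around).
Applying both steps to "rooyvciwhyzw": "iwhyzwrooyvc", then "bparspkhhrov".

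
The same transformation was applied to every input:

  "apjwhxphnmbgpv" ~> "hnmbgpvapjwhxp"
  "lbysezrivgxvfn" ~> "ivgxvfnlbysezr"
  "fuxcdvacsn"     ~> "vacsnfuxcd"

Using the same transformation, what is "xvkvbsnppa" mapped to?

snppaxvkvb

In each case the input is transformed by: swap the front and back halves of the string.
For "xvkvbsnppa" the result is "snppaxvkvb".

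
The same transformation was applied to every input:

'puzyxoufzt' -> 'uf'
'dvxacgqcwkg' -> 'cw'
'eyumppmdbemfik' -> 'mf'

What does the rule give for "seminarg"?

na

What's happening: delete the last 2 characters, then keep only the last 2 characters.
On "seminarg": the first step gives "semina", and the second then gives "na".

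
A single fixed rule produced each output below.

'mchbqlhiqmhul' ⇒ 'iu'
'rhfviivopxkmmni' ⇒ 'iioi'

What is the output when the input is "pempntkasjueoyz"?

The pattern: keep only the vowels.
On "pempntkasjueoyz" that produces "eaueo".

eaueo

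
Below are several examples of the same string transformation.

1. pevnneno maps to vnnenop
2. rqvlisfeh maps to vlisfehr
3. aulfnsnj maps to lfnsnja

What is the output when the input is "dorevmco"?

revmcod

The rule is to move the first character to the end, then delete the first character.
Working it through for "dorevmco": intermediate "orevmcod", final "revmcod".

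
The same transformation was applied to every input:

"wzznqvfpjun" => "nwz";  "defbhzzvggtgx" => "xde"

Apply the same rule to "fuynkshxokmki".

Each output is the input with this applied: move the last character to the front, then keep only the first 3 characters.
Starting from "fuynkshxokmki": after the first operation, "ifuynkshxokmk"; after the second, "ifu".

ifu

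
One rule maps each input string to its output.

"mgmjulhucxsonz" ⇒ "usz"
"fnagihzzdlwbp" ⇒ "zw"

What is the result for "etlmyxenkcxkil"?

nxl

Rule — keep one character in every 3, starting at position 2 (positions 2nd, 5th, 8th, ...), then delete the first 2 characters.
For "etlmyxenkcxkil", step one produces "tynxl"; step two turns that into "nxl".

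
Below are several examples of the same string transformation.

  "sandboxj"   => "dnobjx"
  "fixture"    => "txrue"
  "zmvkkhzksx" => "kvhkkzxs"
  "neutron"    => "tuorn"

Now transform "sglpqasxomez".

What's happening: delete the first 2 characters, then swap each adjacent pair of characters (1↔2, 3↔4, ...).
For "sglpqasxomez", step one produces "lpqasxomez"; step two turns that into "plaqxsmoze".

plaqxsmoze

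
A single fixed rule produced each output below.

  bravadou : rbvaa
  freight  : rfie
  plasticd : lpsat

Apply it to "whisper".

The pattern: delete the last 3 characters, then swap each adjacent pair of characters (1↔2, 3↔4, ...).
For "whisper", step one produces "whis"; step two turns that into "hwsi".

hwsi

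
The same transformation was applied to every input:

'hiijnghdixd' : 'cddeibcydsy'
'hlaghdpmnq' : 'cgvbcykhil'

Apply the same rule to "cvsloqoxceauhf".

xqngjljsxzvpca

Looking at the pairs, the operation is to shift every letter 5 places backward in the alphabet (wrapping around).
For "cvsloqoxceauhf" the result is "xqngjljsxzvpca".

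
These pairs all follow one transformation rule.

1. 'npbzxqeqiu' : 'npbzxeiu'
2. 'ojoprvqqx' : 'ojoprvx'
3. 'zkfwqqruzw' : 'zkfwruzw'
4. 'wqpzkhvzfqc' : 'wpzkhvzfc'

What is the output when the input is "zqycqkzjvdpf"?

The rule is to remove every "q".
On "zqycqkzjvdpf" that produces "zyckzjvdpf".

zyckzjvdpf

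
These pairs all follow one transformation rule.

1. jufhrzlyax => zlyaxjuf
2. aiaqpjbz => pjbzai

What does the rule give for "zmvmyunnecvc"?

The pattern: swap the front and back halves of the string, then delete the last 2 characters.
Applying both steps to "zmvmyunnecvc": "nnecvczmvmyu", then "nnecvczmvm".

nnecvczmvm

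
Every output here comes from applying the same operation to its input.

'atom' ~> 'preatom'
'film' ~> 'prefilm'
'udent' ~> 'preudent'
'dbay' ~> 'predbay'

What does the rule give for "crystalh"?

In each case the input is transformed by: prepend "pre".
"crystalh" → "precrystalh".

precrystalh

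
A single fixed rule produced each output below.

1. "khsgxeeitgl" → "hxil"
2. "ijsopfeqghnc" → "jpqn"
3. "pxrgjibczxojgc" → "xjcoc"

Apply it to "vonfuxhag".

The pattern: keep one character in every 3, starting at position 2 (positions 2nd, 5th, 8th, ...).
For "vonfuxhag" the result is "oua".

oua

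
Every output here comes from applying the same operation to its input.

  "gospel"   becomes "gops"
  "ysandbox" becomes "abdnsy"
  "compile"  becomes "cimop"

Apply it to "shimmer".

himms

The pattern: delete the last 2 characters, then sort the characters into alphabetical order.
Doing the same to "shimmer": "himms".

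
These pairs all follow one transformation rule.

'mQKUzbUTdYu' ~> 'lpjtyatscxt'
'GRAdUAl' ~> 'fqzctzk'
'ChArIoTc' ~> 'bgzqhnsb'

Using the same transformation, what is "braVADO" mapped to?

aqzuzcn

In each case the input is transformed by: shift every letter 1 place backward in the alphabet (wrapping around), then convert every letter to lowercase.
"braVADO" → "aqzUZCN" → "aqzuzcn".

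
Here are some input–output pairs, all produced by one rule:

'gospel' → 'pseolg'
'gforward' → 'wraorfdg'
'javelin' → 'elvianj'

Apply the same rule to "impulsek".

luspemki

In each case the input is transformed by: take characters alternately from the front and the back (1st, last, 2nd, 2nd-last, ...), then reverse the string.
On "impulsek": the first step gives "ikmepsul", and the second then gives "luspemki".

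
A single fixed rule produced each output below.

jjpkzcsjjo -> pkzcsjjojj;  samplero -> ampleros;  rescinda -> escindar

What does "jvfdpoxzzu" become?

fdpoxzzujv

The rule is to swap the front and back halves of the string, then move the last 3 characters to the front (rotate right by 3).
Working it through for "jvfdpoxzzu": intermediate "oxzzujvfdp", final "fdpoxzzujv".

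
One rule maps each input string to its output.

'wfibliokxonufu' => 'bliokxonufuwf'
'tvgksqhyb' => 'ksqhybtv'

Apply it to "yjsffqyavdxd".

ffqyavdxdyj

Rule — move the first 2 characters to the end (rotate left by 2), then delete the first character.
On "yjsffqyavdxd": the first step gives "sffqyavdxdyj", and the second then gives "ffqyavdxdyj".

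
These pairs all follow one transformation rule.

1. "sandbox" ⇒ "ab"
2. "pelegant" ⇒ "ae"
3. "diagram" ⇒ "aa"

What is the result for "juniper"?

ei

Rule — sort the characters into alphabetical order, then keep only the first 2 characters.
"juniper" → "eijnpru" → "ei".
(Check on "pelegant": → "aeeglnpt" → "ae" ✓)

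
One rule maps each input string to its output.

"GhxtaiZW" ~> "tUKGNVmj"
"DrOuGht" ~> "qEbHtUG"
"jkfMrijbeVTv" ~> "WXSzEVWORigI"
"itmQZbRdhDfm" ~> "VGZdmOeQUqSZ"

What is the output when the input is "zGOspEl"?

In each case the input is transformed by: shift every letter 13 places forward in the alphabet (wrapping around) — i.e. ROT13, then flip the case of every letter.
Applying both steps to "zGOspEl": "mTBfcRy", then "MtbFCrY".

MtbFCrY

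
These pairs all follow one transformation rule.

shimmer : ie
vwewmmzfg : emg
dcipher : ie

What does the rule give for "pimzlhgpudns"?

The pattern: keep one character in every 3, starting at position 3 (positions 3rd, 6th, 9th, ...).
Doing the same to "pimzlhgpudns": "mhus".

mhus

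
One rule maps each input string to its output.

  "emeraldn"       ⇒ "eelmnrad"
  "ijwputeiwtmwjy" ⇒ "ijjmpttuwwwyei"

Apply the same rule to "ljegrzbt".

What's happening: sort the characters into alphabetical order, then move the first 2 characters to the end (rotate left by 2).
"ljegrzbt" → "gjlrtzbe".

gjlrtzbe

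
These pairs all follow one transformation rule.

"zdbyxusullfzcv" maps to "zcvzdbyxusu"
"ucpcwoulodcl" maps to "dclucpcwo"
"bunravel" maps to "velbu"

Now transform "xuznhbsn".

What's happening: move the last 3 characters to the front (rotate right by 3), then delete the last 3 characters.
Working it through for "xuznhbsn": intermediate "bsnxuznh", final "bsnxu".

bsnxu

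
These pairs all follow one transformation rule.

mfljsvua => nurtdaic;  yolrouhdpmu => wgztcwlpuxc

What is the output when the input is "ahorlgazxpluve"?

The pattern: shift every letter 8 places forward in the alphabet (wrapping around), then swap each adjacent pair of characters (1↔2, 3↔4, ...).
Applying that to "ahorlgazxpluve" gives "pizwothixfctmd".

pizwothixfctmd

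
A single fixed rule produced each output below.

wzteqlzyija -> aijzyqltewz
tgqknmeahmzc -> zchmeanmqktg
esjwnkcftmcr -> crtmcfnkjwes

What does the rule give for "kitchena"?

nahetcki

Rule — swap each adjacent pair of characters (1↔2, 3↔4, ...), then reverse the string.
On "kitchena" that produces "nahetcki".
(Check on "esjwnkcftmcr": → "sewjknfcmtrc" → "crtmcfnkjwes" ✓)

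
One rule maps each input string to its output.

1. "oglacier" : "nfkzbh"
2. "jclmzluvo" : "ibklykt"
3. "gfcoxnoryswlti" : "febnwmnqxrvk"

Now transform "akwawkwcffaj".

zjvzvjvbee

Looking at the pairs, the operation is to shift every letter 1 place backward in the alphabet (wrapping around), then delete the last 2 characters.
"akwawkwcffaj" → "zjvzvjvbeezi" → "zjvzvjvbee".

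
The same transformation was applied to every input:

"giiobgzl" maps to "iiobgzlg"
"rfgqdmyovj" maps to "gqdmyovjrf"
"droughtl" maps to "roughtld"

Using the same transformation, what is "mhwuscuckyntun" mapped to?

What's happening: move the last 3 characters to the front (rotate right by 3), then swap the front and back halves of the string.
Starting from "mhwuscuckyntun": after the first operation, "tunmhwuscuckyn"; after the second, "scuckyntunmhwu".

scuckyntunmhwu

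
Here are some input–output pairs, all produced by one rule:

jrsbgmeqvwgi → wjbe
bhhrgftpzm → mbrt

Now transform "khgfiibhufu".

fkfb

The transformation: keep one character in every 3, starting at position 1 (positions 1st, 4th, 7th, ...), then move the last character to the front.
On "khgfiibhufu": the first step gives "kfbf", and the second then gives "fkfb".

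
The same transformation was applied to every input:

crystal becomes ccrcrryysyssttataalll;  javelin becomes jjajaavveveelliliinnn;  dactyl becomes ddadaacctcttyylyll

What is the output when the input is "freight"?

The rule is to repeat every character 3 times, then swap each adjacent pair of characters (1↔2, 3↔4, ...).
Working it through for "freight": intermediate "fffrrreeeiiiggghhhttt", final "ffrfrreeieiigghghhttt".

ffrfrreeieiigghghhttt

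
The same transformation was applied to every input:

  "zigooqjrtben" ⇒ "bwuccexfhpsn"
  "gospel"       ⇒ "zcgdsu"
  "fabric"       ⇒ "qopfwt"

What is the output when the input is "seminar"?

The rule is to shift every letter 12 places backward in the alphabet (wrapping around), then swap the first and last characters.
Starting from "seminar": after the first operation, "gsawbof"; after the second, "fsawbog".

fsawbog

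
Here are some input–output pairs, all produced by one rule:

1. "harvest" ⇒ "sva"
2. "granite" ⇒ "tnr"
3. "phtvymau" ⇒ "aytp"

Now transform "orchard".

In each case the input is transformed by: reverse the string, then keep every other character starting from the second (positions 2nd, 4th, 6th, ...).
Applying both steps to "orchard": "drahcro", then "rhr".

rhr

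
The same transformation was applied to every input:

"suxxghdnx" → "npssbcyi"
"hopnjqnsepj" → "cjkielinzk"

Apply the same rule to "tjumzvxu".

In each case the input is transformed by: shift every letter 5 places backward in the alphabet (wrapping around), then delete the last character.
On "tjumzvxu": the first step gives "oephuqsp", and the second then gives "oephuqs".

oephuqs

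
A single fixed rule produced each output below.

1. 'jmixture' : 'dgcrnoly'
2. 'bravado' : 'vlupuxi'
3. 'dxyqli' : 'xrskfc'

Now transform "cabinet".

wuvchyn

What's happening: shift every letter 6 places backward in the alphabet (wrapping around).
So "cabinet" becomes "wuvchyn".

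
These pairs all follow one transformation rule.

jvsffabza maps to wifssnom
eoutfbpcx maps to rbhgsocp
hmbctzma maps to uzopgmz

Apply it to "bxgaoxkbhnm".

oktnbkxoua

The pattern: shift every letter 13 places forward in the alphabet (wrapping around) — i.e. ROT13, then delete the last character.
On "bxgaoxkbhnm": the first step gives "oktnbkxouaz", and the second then gives "oktnbkxoua".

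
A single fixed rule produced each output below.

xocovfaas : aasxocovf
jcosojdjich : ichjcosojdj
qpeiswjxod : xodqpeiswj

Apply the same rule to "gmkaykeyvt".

In each case the input is transformed by: move the last 3 characters to the front (rotate right by 3).
"gmkaykeyvt" → "yvtgmkayke".

yvtgmkayke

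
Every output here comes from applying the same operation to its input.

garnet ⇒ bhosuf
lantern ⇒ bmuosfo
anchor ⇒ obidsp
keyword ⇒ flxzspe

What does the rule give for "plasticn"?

In each case the input is transformed by: swap each adjacent pair of characters (1↔2, 3↔4, ...), then shift every letter 1 place forward in the alphabet (wrapping around).
Applying both steps to "plasticn": "lpsaitnc", then "mqtbjuod".

mqtbjuod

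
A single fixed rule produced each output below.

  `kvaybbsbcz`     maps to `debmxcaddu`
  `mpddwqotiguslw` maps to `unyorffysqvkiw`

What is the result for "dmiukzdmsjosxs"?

uzufokwmbfoulq

The pattern: shift every letter 2 places forward in the alphabet (wrapping around), then move the last 3 characters to the front (rotate right by 3).
Applying both steps to "dmiukzdmsjosxs": "fokwmbfoulquzu", then "uzufokwmbfoulq".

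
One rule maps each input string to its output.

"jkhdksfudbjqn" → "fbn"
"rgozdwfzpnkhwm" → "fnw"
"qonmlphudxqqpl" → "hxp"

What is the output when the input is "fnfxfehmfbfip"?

hbp

Each output is the input with this applied: keep one character in every 3, starting at position 1 (positions 1st, 4th, 7th, ...), then keep only the last 3 characters.
Applying both steps to "fnfxfehmfbfip": "fxhbp", then "hbp".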